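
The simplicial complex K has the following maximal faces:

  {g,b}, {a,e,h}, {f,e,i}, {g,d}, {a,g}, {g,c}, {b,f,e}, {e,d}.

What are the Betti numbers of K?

b_0 = 1, b_1 = 2, b_2 = 0.

Order the vertices as a < b < c < d < e < f < g < h < i. Listing each simplex with vertices in this order, K has dimension 2 with simplices:

  0-simplices (9): a, b, c, d, e, f, g, h, i
  1-simplices (13): ae, ag, ah, be, bf, bg, cg, de, dg, ef, eh, ei, fi
  2-simplices (3): aeh, bef, efi

so the chain groups are C_0 ≅ Z^9, C_1 ≅ Z^13, C_2 ≅ Z^3.

The boundary map ∂_1: C_1 → C_0 maps an edge to its endpoints' difference, ∂[p,q] = q − p.
The resulting 9×13 matrix has rank 8, and its Smith normal form has invariant factors (1,1,1,1,1,1,1,1).

The boundary map ∂_2: C_2 → C_1 sends each 2-simplex [p,q,r] to [q,r] − [p,r] + [p,q]. For instance
  ∂efi = fi − ei + ef,
  ∂bef = ef − bf + be.
This gives a 13×3 integer matrix of rank 3; reducing to Smith normal form yields diagonal entries (1,1,1).

From H_k ≅ ker(∂_k) / im(∂_{k+1}) we obtain:

  H_0: rank C_0 − rank ∂_1 = 9 − 8 = 1, and the invariant factors of ∂_1 are all 1, so H_0 = Z.
  H_1: rank ker ∂_1 − rank ∂_2 = (13 − 8) − 3 = 2, and the invariant factors of ∂_2 are all 1, so H_1 = Z^2.
  H_2: rank ker ∂_2 − rank ∂_3 = (3 − 3) − 0 = 0, and there is no ∂_3, so H_2 = 0.

Hence the Betti numbers are b_0 = 1, b_1 = 2, b_2 = 0.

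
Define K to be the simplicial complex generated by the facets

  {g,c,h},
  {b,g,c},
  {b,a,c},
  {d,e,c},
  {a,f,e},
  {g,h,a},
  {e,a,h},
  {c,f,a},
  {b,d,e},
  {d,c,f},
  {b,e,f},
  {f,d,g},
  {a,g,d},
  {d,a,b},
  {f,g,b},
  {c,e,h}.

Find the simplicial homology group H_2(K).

H_2 = Z.

We work with the vertex ordering a < b < c < d < e < f < g < h. The simplices of K, each written with vertices in increasing order, are:

  0-simplices (8): a, b, c, d, e, f, g, h
  1-simplices (24): ab, ac, ad, ae, af, ag, ah, bc, bd, be, bf, bg, cd, ce, cf, cg, ch, de, df, dg, ef, eh, fg, gh
  2-simplices (16): abc, abd, acf, adg, aef, aeh, agh, bcg, bde, bef, bfg, cde, cdf, ceh, cgh, dfg

giving chain groups C_0 ≅ Z^8, C_1 ≅ Z^24, C_2 ≅ Z^16.

∂_1: C_1 → C_0 maps an edge to its endpoints' difference, ∂[p,q] = q − p.
As a 8×24 matrix over Z this has rank 7, with invariant factors (1,1,1,1,1,1,1).

∂_2: C_2 → C_1 maps a triangle to the signed sum of its edges. For instance
  ∂adg = dg − ag + ad,
  ∂bef = ef − bf + be.
The resulting 24×16 matrix has rank 15, and its Smith normal form has invariant factors (1,1,1,1,1,1,1,1,1,1,1,1,1,1,1).

Computing H_k = (kernel of ∂_k) / (image of ∂_{k+1}):

  H_2: rank ker ∂_2 − rank ∂_3 = (16 − 15) − 0 = 1, and there is no ∂_3, so H_2 = Z.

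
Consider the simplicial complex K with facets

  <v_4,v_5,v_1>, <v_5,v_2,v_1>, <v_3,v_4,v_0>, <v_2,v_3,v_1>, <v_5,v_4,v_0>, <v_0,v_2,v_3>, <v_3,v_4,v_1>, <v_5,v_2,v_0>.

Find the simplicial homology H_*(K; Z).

H_0 ≅ Z,  H_1 = 0,  H_2 ≅ Z.

We work with the vertex ordering v_0 < v_1 < v_2 < v_3 < v_4 < v_5. The simplices of K, each written with vertices in increasing order, are:

  0-simplices (6): [v_0], [v_1], [v_2], [v_3], [v_4], [v_5]
  1-simplices (12): [v_0,v_2], [v_0,v_3], [v_0,v_4], [v_0,v_5], [v_1,v_2], [v_1,v_3], [v_1,v_4], [v_1,v_5], [v_2,v_3], [v_2,v_5], [v_3,v_4], [v_4,v_5]
  2-simplices (8): [v_0,v_2,v_3], [v_0,v_2,v_5], [v_0,v_3,v_4], [v_0,v_4,v_5], [v_1,v_2,v_3], [v_1,v_2,v_5], [v_1,v_3,v_4], [v_1,v_4,v_5]

giving chain groups C_0 ≅ Z^6, C_1 ≅ Z^12, C_2 ≅ Z^8.

The boundary map ∂_1: C_1 → C_0 is given by ∂[p,q] = [q] − [p]. For instance
  ∂[v_0,v_5] = [v_5] − [v_0].
This gives a 6×12 integer matrix of rank 5; reducing to Smith normal form yields diagonal entries (1,1,1,1,1).

∂_2: C_2 → C_1 sends each 2-simplex [p,q,r] to [q,r] − [p,r] + [p,q]. For instance
  ∂[v_0,v_2,v_5] = [v_2,v_5] − [v_0,v_5] + [v_0,v_2],
  ∂[v_1,v_2,v_3] = [v_2,v_3] − [v_1,v_3] + [v_1,v_2].
As a 12×8 matrix over Z this has rank 7, with invariant factors (1,1,1,1,1,1,1).

From H_k ≅ ker(∂_k) / im(∂_{k+1}) we obtain:

  H_0: rank C_0 − rank ∂_1 = 6 − 5 = 1, and the invariant factors of ∂_1 are all 1, so H_0 = Z.
  H_1: rank ker ∂_1 − rank ∂_2 = (12 − 5) − 7 = 0, and the invariant factors of ∂_2 are all 1, so H_1 = 0.
  H_2: rank ker ∂_2 − rank ∂_3 = (8 − 7) − 0 = 1, and there is no ∂_3, so H_2 = Z.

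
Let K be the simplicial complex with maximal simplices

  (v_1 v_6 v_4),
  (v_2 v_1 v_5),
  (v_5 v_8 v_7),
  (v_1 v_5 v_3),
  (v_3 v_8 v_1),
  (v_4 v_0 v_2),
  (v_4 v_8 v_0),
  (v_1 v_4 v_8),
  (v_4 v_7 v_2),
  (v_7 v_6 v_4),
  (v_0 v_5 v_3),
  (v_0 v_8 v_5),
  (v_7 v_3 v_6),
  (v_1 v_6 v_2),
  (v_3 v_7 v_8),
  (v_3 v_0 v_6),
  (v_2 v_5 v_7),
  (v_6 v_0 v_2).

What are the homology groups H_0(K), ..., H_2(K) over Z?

H_0 = Z,  H_1 = Z ⊕ Z/2,  H_2 = 0.

Order the vertices as v_0 < v_1 < v_2 < v_3 < v_4 < v_5 < v_6 < v_7 < v_8. Listing each simplex with vertices in this order, K has dimension 2 with simplices:

  0-simplices (9): [v_0], [v_1], [v_2], [v_3], [v_4], [v_5], [v_6], [v_7], [v_8]
  1-simplices (27): (27 of them)
  2-simplices (18): (18 of them)

giving chain groups C_0 ≅ Z^9, C_1 ≅ Z^27, C_2 ≅ Z^18.

The boundary map ∂_1: C_1 → C_0 is given by ∂[p,q] = [q] − [p]. For instance
  ∂[v_0,v_8] = [v_8] − [v_0].
As a 9×27 matrix over Z this has rank 8, with invariant factors (1,1,1,1,1,1,1,1).

The boundary map ∂_2: C_2 → C_1 sends each 2-simplex [p,q,r] to [q,r] − [p,r] + [p,q]. For instance
  ∂[v_0,v_4,v_8] = [v_4,v_8] − [v_0,v_8] + [v_0,v_4],
  ∂[v_0,v_3,v_5] = [v_3,v_5] − [v_0,v_5] + [v_0,v_3].
The 27×18 boundary matrix has rank 18 and Smith normal form diag(1,1,1,1,1,1,1,1,1,1,1,1,1,1,1,1,1,2).

Now H_k = ker ∂_k / im ∂_{k+1}, so:

  H_0: rank C_0 − rank ∂_1 = 9 − 8 = 1, and the invariant factors of ∂_1 are all 1, so H_0 = Z.
  H_1: rank ker ∂_1 − rank ∂_2 = (27 − 8) − 18 = 1, and ∂_2 has invariant factor 2 > 1, so H_1 = Z ⊕ Z/2.
  H_2: rank ker ∂_2 − rank ∂_3 = (18 − 18) − 0 = 0, and there is no ∂_3, so H_2 = 0.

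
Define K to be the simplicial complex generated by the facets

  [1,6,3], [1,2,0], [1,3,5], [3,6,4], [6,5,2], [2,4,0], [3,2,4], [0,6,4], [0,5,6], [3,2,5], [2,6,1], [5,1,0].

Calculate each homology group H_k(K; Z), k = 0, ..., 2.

H_0 ≅ Z,  H_1 ≅ Z/2,  H_2 = 0.

K has 7 vertices, 18 edges, 12 triangles.
rank ∂_0 = 0, rank ∂_1 = 6 ⇒ b_0 = 7 − 0 − 6 = 1; all invariant factors of ∂_1 are 1 so no torsion. So H_0 ≅ Z.
rank ∂_1 = 6, rank ∂_2 = 12 ⇒ b_1 = 18 − 6 − 12 = 0; ∂_2 has invariant factor(s) [2] giving torsion. So H_1 ≅ Z/2.
rank ∂_2 = 12, rank ∂_3 = 0 ⇒ b_2 = 12 − 12 − 0 = 0. So H_2 ≅ 0.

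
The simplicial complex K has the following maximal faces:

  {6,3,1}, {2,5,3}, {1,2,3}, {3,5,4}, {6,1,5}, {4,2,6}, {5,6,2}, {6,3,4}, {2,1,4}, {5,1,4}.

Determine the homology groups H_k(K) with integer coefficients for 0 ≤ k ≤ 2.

Take the total order 1 < 2 < 3 < 4 < 5 < 6 on the vertex set. Then K (dimension 2) consists of the simplices:

  0-simplices (6): [1], [2], [3], [4], [5], [6]
  1-simplices (15): [1,2], [1,3], [1,4], [1,5], [1,6], [2,3], [2,4], [2,5], [2,6], [3,4], [3,5], [3,6], [4,5], [4,6], [5,6]
  2-simplices (10): [1,2,3], [1,2,4], [1,3,6], [1,4,5], [1,5,6], [2,3,5], [2,4,6], [2,5,6], [3,4,5], [3,4,6]

so the chain groups are C_0 ≅ Z^6, C_1 ≅ Z^15, C_2 ≅ Z^10.

Boundary ∂_1: C_1 → C_0 is given by ∂[p,q] = [q] − [p].
This gives a 6×15 integer matrix of rank 5; reducing to Smith normal form yields diagonal entries (1,1,1,1,1).

∂_2: C_2 → C_1 sends each 2-simplex [p,q,r] to [q,r] − [p,r] + [p,q]. For instance
  ∂[1,4,5] = [4,5] − [1,5] + [1,4],
  ∂[1,2,4] = [2,4] − [1,4] + [1,2].
The resulting 15×10 matrix has rank 10, and its Smith normal form has invariant factors (1,1,1,1,1,1,1,1,1,2).

From H_k ≅ ker(∂_k) / im(∂_{k+1}) we obtain:

  H_0: rank C_0 − rank ∂_1 = 6 − 5 = 1, and the invariant factors of ∂_1 are all 1, so H_0 ≅ Z.
  H_1: rank ker ∂_1 − rank ∂_2 = (15 − 5) − 10 = 0, and ∂_2 has invariant factor 2 > 1, so H_1 ≅ Z/2.
  H_2: rank ker ∂_2 − rank ∂_3 = (10 − 10) − 0 = 0, and there is no ∂_3, so H_2 ≅ 0.

As a check, the Euler characteristic is 6 − 15 + 10 = 1, which agrees with 1 − 0 + 0 = 1.

H_0 ≅ Z,  H_1 ≅ Z/2,  H_2 = 0.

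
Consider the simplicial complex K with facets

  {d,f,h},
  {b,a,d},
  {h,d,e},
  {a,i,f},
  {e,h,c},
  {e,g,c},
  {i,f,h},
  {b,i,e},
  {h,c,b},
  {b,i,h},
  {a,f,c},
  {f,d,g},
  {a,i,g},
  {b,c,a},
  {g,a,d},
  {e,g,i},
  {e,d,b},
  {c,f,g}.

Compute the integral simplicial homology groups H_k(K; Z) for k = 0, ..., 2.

H_0 ≅ Z,  H_1 ≅ Z ⊕ Z_2,  H_2 = 0.

We work with the vertex ordering a < b < c < d < e < f < g < h < i. The simplices of K, each written with vertices in increasing order, are:

  0-simplices (9): a, b, c, d, e, f, g, h, i
  1-simplices (27): ab, ac, ad, af, ag, ai, bc, bd, be, bh, bi, ce, cf, cg, ch, de, df, dg, dh, eg, eh, ei, fg, fh, fi, gi, hi
  2-simplices (18): abc, abd, acf, adg, afi, agi, bch, bde, bei, bhi, ceg, ceh, cfg, deh, dfg, dfh, egi, fhi

giving chain groups C_0 ≅ Z^9, C_1 ≅ Z^27, C_2 ≅ Z^18.

The boundary map ∂_1: C_1 → C_0 maps an edge to its endpoints' difference, ∂[p,q] = q − p.
The resulting 9×27 matrix has rank 8, and its Smith normal form has invariant factors (1,1,1,1,1,1,1,1).

∂_2: C_2 → C_1 sends each 2-simplex [p,q,r] to [q,r] − [p,r] + [p,q]. For instance
  ∂deh = eh − dh + de,
  ∂abc = bc − ac + ab.
The 27×18 boundary matrix has rank 18 and Smith normal form diag(1,1,1,1,1,1,1,1,1,1,1,1,1,1,1,1,1,2).

Reading off H_k = ker ∂_k / im ∂_{k+1}:

  H_0: rank C_0 − rank ∂_1 = 9 − 8 = 1, and the invariant factors of ∂_1 are all 1, so H_0 = Z.
  H_1: rank ker ∂_1 − rank ∂_2 = (27 − 8) − 18 = 1, and ∂_2 has invariant factor 2 > 1, so H_1 = Z ⊕ Z_2.
  H_2: rank ker ∂_2 − rank ∂_3 = (18 − 18) − 0 = 0, and there is no ∂_3, so H_2 = 0.

As a check, the Euler characteristic is 9 − 27 + 18 = 0, which agrees with 1 − 1 + 0 = 0.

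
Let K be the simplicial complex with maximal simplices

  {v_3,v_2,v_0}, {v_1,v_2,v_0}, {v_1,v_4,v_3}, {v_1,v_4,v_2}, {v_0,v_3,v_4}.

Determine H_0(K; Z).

H_0 = Z.

Fix the vertex order v_0 < v_1 < v_2 < v_3 < v_4 and write every simplex with vertices in increasing order. Then dim K = 2 and the simplices of K are:

  0-simplices (5): [v_0], [v_1], [v_2], [v_3], [v_4]
  1-simplices (10): [v_0,v_1], [v_0,v_2], [v_0,v_3], [v_0,v_4], [v_1,v_2], [v_1,v_3], [v_1,v_4], [v_2,v_3], [v_2,v_4], [v_3,v_4]
  2-simplices (5): [v_0,v_1,v_2], [v_0,v_2,v_3], [v_0,v_3,v_4], [v_1,v_2,v_4], [v_1,v_3,v_4]

Hence C_0 ≅ Z^5, C_1 ≅ Z^10, C_2 ≅ Z^5.

Boundary ∂_1: C_1 → C_0 maps an edge to its endpoints' difference, ∂[p,q] = q − p. For instance
  ∂[v_1,v_4] = [v_4] − [v_1].
The resulting 5×10 matrix has rank 4, and its Smith normal form has invariant factors (1,1,1,1).

The boundary map ∂_2: C_2 → C_1 maps a triangle to the signed sum of its edges. For instance
  ∂[v_1,v_2,v_4] = [v_2,v_4] − [v_1,v_4] + [v_1,v_2],
  ∂[v_0,v_2,v_3] = [v_2,v_3] − [v_0,v_3] + [v_0,v_2].
The 10×5 boundary matrix has rank 5 and Smith normal form diag(1,1,1,1,1).

From H_k ≅ ker(∂_k) / im(∂_{k+1}) we obtain:

  H_0: rank C_0 − rank ∂_1 = 5 − 4 = 1, and the invariant factors of ∂_1 are all 1, so H_0 = Z.

(K is a triangulation of the Möbius band.)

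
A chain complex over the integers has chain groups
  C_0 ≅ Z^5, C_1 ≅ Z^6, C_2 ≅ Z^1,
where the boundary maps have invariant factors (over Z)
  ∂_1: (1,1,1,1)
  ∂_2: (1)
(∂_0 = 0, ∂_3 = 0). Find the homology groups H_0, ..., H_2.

H_0: b_0 = 5 − 0 − 4 = 1; torsion from ∂_1 factors > 1: none. So H_0 ≅ Z.
H_1: b_1 = 6 − 4 − 1 = 1; torsion from ∂_2 factors > 1: none. So H_1 ≅ Z.
H_2: b_2 = 1 − 1 − 0 = 0; torsion from ∂_3 factors > 1: none. So H_2 ≅ 0.

H_0 ≅ Z,  H_1 ≅ Z,  H_2 = 0.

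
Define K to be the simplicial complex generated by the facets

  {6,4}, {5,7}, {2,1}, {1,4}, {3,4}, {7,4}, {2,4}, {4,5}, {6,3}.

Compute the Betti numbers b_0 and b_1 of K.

b_0 = 1, b_1 = 3.

Take the total order 1 < 2 < 3 < 4 < 5 < 6 < 7 on the vertex set. Then K (dimension 1) consists of the simplices:

  0-simplices (7): [1], [2], [3], [4], [5], [6], [7]
  1-simplices (9): [1,2], [1,4], [2,4], [3,4], [3,6], [4,5], [4,6], [4,7], [5,7]

Hence C_0 ≅ Z^7, C_1 ≅ Z^9.

The boundary map ∂_1: C_1 → C_0 is given by ∂[p,q] = [q] − [p]. For instance
  ∂[4,7] = [7] − [4].
The 7×9 boundary matrix has rank 6 and Smith normal form diag(1,1,1,1,1,1).

Now H_k = ker ∂_k / im ∂_{k+1}, so:

  H_0: rank C_0 − rank ∂_1 = 7 − 6 = 1, and the invariant factors of ∂_1 are all 1, so H_0 ≅ Z.
  H_1: rank ker ∂_1 − rank ∂_2 = (9 − 6) − 0 = 3, and there is no ∂_2, so H_1 ≅ Z^3.

Hence the Betti numbers are b_0 = 1, b_1 = 3.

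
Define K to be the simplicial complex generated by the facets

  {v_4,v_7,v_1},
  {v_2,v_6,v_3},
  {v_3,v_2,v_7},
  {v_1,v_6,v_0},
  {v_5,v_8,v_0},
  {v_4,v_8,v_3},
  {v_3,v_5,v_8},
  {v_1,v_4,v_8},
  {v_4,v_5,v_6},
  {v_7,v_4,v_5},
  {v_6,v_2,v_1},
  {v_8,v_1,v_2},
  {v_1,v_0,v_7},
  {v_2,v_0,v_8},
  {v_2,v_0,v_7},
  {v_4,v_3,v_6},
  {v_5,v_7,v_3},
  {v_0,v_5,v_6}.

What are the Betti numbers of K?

b_0 = 1, b_1 = 1, b_2 = 0.

Take the total order v_0 < v_1 < v_2 < v_3 < v_4 < v_5 < v_6 < v_7 < v_8 on the vertex set. Then K (dimension 2) consists of the simplices:

  0-simplices (9): [v_0], [v_1], [v_2], [v_3], [v_4], [v_5], [v_6], [v_7], [v_8]
  1-simplices (27): (27 of them)
  2-simplices (18): (18 of them)

so the chain groups are C_0 ≅ Z^9, C_1 ≅ Z^27, C_2 ≅ Z^18.

The boundary map ∂_1: C_1 → C_0 sends each edge [p,q] (with p < q) to q − p. For instance
  ∂[v_1,v_7] = [v_7] − [v_1].
This gives a 9×27 integer matrix of rank 8; reducing to Smith normal form yields diagonal entries (1,1,1,1,1,1,1,1).

The boundary map ∂_2: C_2 → C_1 sends each 2-simplex [p,q,r] to [q,r] − [p,r] + [p,q]. For instance
  ∂[v_1,v_4,v_8] = [v_4,v_8] − [v_1,v_8] + [v_1,v_4],
  ∂[v_0,v_2,v_8] = [v_2,v_8] − [v_0,v_8] + [v_0,v_2].
The 27×18 boundary matrix has rank 18 and Smith normal form diag(1,1,1,1,1,1,1,1,1,1,1,1,1,1,1,1,1,2).

Reading off H_k = ker ∂_k / im ∂_{k+1}:

  H_0: rank C_0 − rank ∂_1 = 9 − 8 = 1, and the invariant factors of ∂_1 are all 1, so H_0 = Z.
  H_1: rank ker ∂_1 − rank ∂_2 = (27 − 8) − 18 = 1, and ∂_2 has invariant factor 2 > 1, so H_1 = Z ⊕ Z_2.
  H_2: rank ker ∂_2 − rank ∂_3 = (18 − 18) − 0 = 0, and there is no ∂_3, so H_2 = 0.

Hence the Betti numbers are b_0 = 1, b_1 = 1, b_2 = 0.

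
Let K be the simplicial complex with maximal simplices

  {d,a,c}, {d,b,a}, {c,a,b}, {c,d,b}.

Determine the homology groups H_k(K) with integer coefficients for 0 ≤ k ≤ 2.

We work with the vertex ordering a < b < c < d. The simplices of K, each written with vertices in increasing order, are:

  0-simplices (4): a, b, c, d
  1-simplices (6): ab, ac, ad, bc, bd, cd
  2-simplices (4): abc, abd, acd, bcd

Hence C_0 ≅ Z^4, C_1 ≅ Z^6, C_2 ≅ Z^4.

∂_1: C_1 → C_0 sends each edge [p,q] (with p < q) to q − p.
This gives a 4×6 integer matrix of rank 3; reducing to Smith normal form yields diagonal entries (1,1,1).

The boundary map ∂_2: C_2 → C_1 sends each 2-simplex [p,q,r] to [q,r] − [p,r] + [p,q]. For instance
  ∂acd = cd − ad + ac,
  ∂bcd = cd − bd + bc.
As a 6×4 matrix over Z this has rank 3, with invariant factors (1,1,1).

Computing H_k = (kernel of ∂_k) / (image of ∂_{k+1}):

  H_0: rank C_0 − rank ∂_1 = 4 − 3 = 1, and the invariant factors of ∂_1 are all 1, so H_0 ≅ Z.
  H_1: rank ker ∂_1 − rank ∂_2 = (6 − 3) − 3 = 0, and the invariant factors of ∂_2 are all 1, so H_1 ≅ 0.
  H_2: rank ker ∂_2 − rank ∂_3 = (4 − 3) − 0 = 1, and there is no ∂_3, so H_2 ≅ Z.

As a check, the Euler characteristic is 4 − 6 + 4 = 2, which agrees with 1 − 0 + 1 = 2.
(K is a triangulation of the 2-sphere S^2.)

H_0 = Z,  H_1 = 0,  H_2 = Z.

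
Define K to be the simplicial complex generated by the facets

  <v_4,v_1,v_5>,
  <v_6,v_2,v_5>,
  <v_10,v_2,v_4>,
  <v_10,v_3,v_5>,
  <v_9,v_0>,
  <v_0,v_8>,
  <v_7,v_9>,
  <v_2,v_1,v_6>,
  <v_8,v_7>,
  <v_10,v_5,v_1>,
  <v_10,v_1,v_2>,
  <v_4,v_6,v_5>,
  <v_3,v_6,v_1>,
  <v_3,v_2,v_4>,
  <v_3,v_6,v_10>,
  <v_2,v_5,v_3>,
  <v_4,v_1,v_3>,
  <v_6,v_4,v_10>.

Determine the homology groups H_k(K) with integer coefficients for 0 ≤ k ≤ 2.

H_0 ≅ Z^2,  H_1 ≅ Z^3,  H_2 ≅ Z.

We work with the vertex ordering v_0 < v_1 < v_2 < v_3 < v_4 < v_5 < v_6 < v_7 < v_8 < v_9 < v_10. The simplices of K, each written with vertices in increasing order, are:

  0-simplices (11): [v_0], [v_1], [v_2], [v_3], [v_4], [v_5], [v_6], [v_7], [v_8], [v_9], [v_10]
  1-simplices (25): (25 of them)
  2-simplices (14): (14 of them)

giving chain groups C_0 ≅ Z^11, C_1 ≅ Z^25, C_2 ≅ Z^14.

The boundary map ∂_1: C_1 → C_0 is given by ∂[p,q] = [q] − [p]. For instance
  ∂[v_2,v_3] = [v_3] − [v_2].
The 11×25 boundary matrix has rank 9 and Smith normal form diag(1,1,1,1,1,1,1,1,1).

∂_2: C_2 → C_1 acts by ∂[p,q,r] = [q,r] − [p,r] + [p,q]. For instance
  ∂[v_2,v_3,v_5] = [v_3,v_5] − [v_2,v_5] + [v_2,v_3],
  ∂[v_3,v_5,v_10] = [v_5,v_10] − [v_3,v_10] + [v_3,v_5].
As a 25×14 matrix over Z this has rank 13, with invariant factors (1,1,1,1,1,1,1,1,1,1,1,1,1).

From H_k ≅ ker(∂_k) / im(∂_{k+1}) we obtain:

  H_0: rank C_0 − rank ∂_1 = 11 − 9 = 2, and the invariant factors of ∂_1 are all 1, so H_0 = Z^2.
  H_1: rank ker ∂_1 − rank ∂_2 = (25 − 9) − 13 = 3, and the invariant factors of ∂_2 are all 1, so H_1 = Z^3.
  H_2: rank ker ∂_2 − rank ∂_3 = (14 − 13) − 0 = 1, and there is no ∂_3, so H_2 = Z.

As a check, the Euler characteristic is 11 − 25 + 14 = 0, which agrees with 2 − 3 + 1 = 0.
(K is a triangulation of the disjoint union of the torus T^2 and the circle S^1.)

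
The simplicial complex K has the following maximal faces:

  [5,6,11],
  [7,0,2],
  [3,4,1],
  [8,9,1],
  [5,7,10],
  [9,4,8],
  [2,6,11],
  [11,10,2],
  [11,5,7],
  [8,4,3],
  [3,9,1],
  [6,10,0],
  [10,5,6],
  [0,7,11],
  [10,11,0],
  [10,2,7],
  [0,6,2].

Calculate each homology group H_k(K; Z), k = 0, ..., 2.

Take the total order 0 < 1 < 2 < 3 < 4 < 5 < 6 < 7 < 8 < 9 < 10 < 11 on the vertex set. Then K (dimension 2) consists of the simplices:

  0-simplices (12): [0], [1], [2], [3], [4], [5], [6], [7], [8], [9], [10], [11]
  1-simplices (28): (28 of them)
  2-simplices (17): (17 of them)

so the chain groups are C_0 ≅ Z^12, C_1 ≅ Z^28, C_2 ≅ Z^17.

Boundary ∂_1: C_1 → C_0 sends each edge [p,q] (with p < q) to q − p. For instance
  ∂[0,6] = [6] − [0].
The 12×28 boundary matrix has rank 10 and Smith normal form diag(1,1,1,1,1,1,1,1,1,1).

The boundary map ∂_2: C_2 → C_1 acts by ∂[p,q,r] = [q,r] − [p,r] + [p,q]. For instance
  ∂[2,6,11] = [6,11] − [2,11] + [2,6],
  ∂[5,7,10] = [7,10] − [5,10] + [5,7].
As a 28×17 matrix over Z this has rank 17, with invariant factors (1,1,1,1,1,1,1,1,1,1,1,1,1,1,1,1,2).

From H_k ≅ ker(∂_k) / im(∂_{k+1}) we obtain:

  H_0: rank C_0 − rank ∂_1 = 12 − 10 = 2, and the invariant factors of ∂_1 are all 1, so H_0 = Z^2.
  H_1: rank ker ∂_1 − rank ∂_2 = (28 − 10) − 17 = 1, and ∂_2 has invariant factor 2 > 1, so H_1 = Z ⊕ Z/2Z.
  H_2: rank ker ∂_2 − rank ∂_3 = (17 − 17) − 0 = 0, and there is no ∂_3, so H_2 = 0.

As a check, the Euler characteristic is 12 − 28 + 17 = 1, which agrees with 2 − 1 + 0 = 1.

H_0 = Z^2,  H_1 = Z ⊕ Z/2Z,  H_2 = 0.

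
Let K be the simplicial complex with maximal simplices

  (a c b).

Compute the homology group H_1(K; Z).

Fix the vertex order a < b < c and write every simplex with vertices in increasing order. Then dim K = 2 and the simplices of K are:

  0-simplices (3): a, b, c
  1-simplices (3): ab, ac, bc
  2-simplices (1): abc

Hence C_0 ≅ Z^3, C_1 ≅ Z^3, C_2 ≅ Z^1.

∂_1: C_1 → C_0 maps an edge to its endpoints' difference, ∂[p,q] = q − p. For instance
  ∂bc = c − b.
The resulting 3×3 matrix has rank 2, and its Smith normal form has invariant factors (1,1).

The boundary map ∂_2: C_2 → C_1 sends each 2-simplex [p,q,r] to [q,r] − [p,r] + [p,q]. For instance
  ∂abc = bc − ac + ab.
As a 3×1 matrix over Z this has rank 1, with invariant factors (1).

Reading off H_k = ker ∂_k / im ∂_{k+1}:

  H_1: rank ker ∂_1 − rank ∂_2 = (3 − 2) − 1 = 0, and the invariant factors of ∂_2 are all 1, so H_1 ≅ 0.

(K is a triangulation of the 2-simplex.)

H_1 = 0.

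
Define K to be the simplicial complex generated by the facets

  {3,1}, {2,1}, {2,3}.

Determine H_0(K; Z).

H_0 ≅ Z.

We work with the vertex ordering 1 < 2 < 3. The simplices of K, each written with vertices in increasing order, are:

  0-simplices (3): [1], [2], [3]
  1-simplices (3): [1,2], [1,3], [2,3]

giving chain groups C_0 ≅ Z^3, C_1 ≅ Z^3.

∂_1: C_1 → C_0 sends each edge [p,q] (with p < q) to q − p. For instance
  ∂[1,3] = [3] − [1].
This gives a 3×3 integer matrix of rank 2; reducing to Smith normal form yields diagonal entries (1,1).

Computing H_k = (kernel of ∂_k) / (image of ∂_{k+1}):

  H_0: rank C_0 − rank ∂_1 = 3 − 2 = 1, and the invariant factors of ∂_1 are all 1, so H_0 ≅ Z.

(K is a triangulation of the circle S^1.)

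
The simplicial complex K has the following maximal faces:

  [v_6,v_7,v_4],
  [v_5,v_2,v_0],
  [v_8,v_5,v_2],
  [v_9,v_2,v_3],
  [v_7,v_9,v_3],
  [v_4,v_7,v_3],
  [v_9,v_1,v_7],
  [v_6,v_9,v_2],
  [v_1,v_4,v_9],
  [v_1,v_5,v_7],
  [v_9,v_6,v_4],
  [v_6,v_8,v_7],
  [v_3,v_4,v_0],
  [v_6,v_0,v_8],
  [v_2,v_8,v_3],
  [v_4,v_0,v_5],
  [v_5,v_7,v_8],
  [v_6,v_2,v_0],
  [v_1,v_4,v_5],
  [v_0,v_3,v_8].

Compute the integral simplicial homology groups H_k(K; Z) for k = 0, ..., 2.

H_0 = Z,  H_1 = Z ⊕ Z_2,  H_2 = 0.

Order the vertices as v_0 < v_1 < v_2 < v_3 < v_4 < v_5 < v_6 < v_7 < v_8 < v_9. Listing each simplex with vertices in this order, K has dimension 2 with simplices:

  0-simplices (10): [v_0], [v_1], [v_2], [v_3], [v_4], [v_5], [v_6], [v_7], [v_8], [v_9]
  1-simplices (30): (30 of them)
  2-simplices (20): (20 of them)

Hence C_0 ≅ Z^10, C_1 ≅ Z^30, C_2 ≅ Z^20.

The boundary map ∂_1: C_1 → C_0 is given by ∂[p,q] = [q] − [p]. For instance
  ∂[v_0,v_4] = [v_4] − [v_0].
The resulting 10×30 matrix has rank 9, and its Smith normal form has invariant factors (1,1,1,1,1,1,1,1,1).

Boundary ∂_2: C_2 → C_1 acts by ∂[p,q,r] = [q,r] − [p,r] + [p,q]. For instance
  ∂[v_0,v_6,v_8] = [v_6,v_8] − [v_0,v_8] + [v_0,v_6],
  ∂[v_1,v_4,v_5] = [v_4,v_5] − [v_1,v_5] + [v_1,v_4].
The 30×20 boundary matrix has rank 20 and Smith normal form diag(1,1,1,1,1,1,1,1,1,1,1,1,1,1,1,1,1,1,1,2).

Reading off H_k = ker ∂_k / im ∂_{k+1}:

  H_0: rank C_0 − rank ∂_1 = 10 − 9 = 1, and the invariant factors of ∂_1 are all 1, so H_0 ≅ Z.
  H_1: rank ker ∂_1 − rank ∂_2 = (30 − 9) − 20 = 1, and ∂_2 has invariant factor 2 > 1, so H_1 ≅ Z ⊕ Z_2.
  H_2: rank ker ∂_2 − rank ∂_3 = (20 − 20) − 0 = 0, and there is no ∂_3, so H_2 ≅ 0.

(K is a triangulation of the Klein bottle.)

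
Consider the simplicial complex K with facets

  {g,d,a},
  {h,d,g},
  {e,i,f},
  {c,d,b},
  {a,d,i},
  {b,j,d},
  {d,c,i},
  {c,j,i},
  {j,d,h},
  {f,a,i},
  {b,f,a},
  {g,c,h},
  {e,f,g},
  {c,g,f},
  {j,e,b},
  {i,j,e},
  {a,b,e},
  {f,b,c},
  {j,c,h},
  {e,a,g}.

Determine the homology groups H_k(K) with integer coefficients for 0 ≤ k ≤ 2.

Fix the vertex order a < b < c < d < e < f < g < h < i < j and write every simplex with vertices in increasing order. Then dim K = 2 and the simplices of K are:

  0-simplices (10): a, b, c, d, e, f, g, h, i, j
  1-simplices (30): ab, ad, ae, af, ag, ai, bc, bd, be, bf, bj, cd, cf, cg, ch, ci, cj, dg, dh, di, dj, ef, eg, ei, ej, fg, fi, gh, hj, ij
  2-simplices (20): abe, abf, adg, adi, aeg, afi, bcd, bcf, bdj, bej, cdi, cfg, cgh, chj, cij, dgh, dhj, efg, efi, eij

giving chain groups C_0 ≅ Z^10, C_1 ≅ Z^30, C_2 ≅ Z^20.

∂_1: C_1 → C_0 sends each edge [p,q] (with p < q) to q − p. For instance
  ∂bj = j − b.
This gives a 10×30 integer matrix of rank 9; reducing to Smith normal form yields diagonal entries (1,1,1,1,1,1,1,1,1).

∂_2: C_2 → C_1 sends each 2-simplex [p,q,r] to [q,r] − [p,r] + [p,q]. For instance
  ∂cgh = gh − ch + cg,
  ∂adg = dg − ag + ad.
The 30×20 boundary matrix has rank 20 and Smith normal form diag(1,1,1,1,1,1,1,1,1,1,1,1,1,1,1,1,1,1,1,2).

Reading off H_k = ker ∂_k / im ∂_{k+1}:

  H_0: rank C_0 − rank ∂_1 = 10 − 9 = 1, and the invariant factors of ∂_1 are all 1, so H_0 ≅ Z.
  H_1: rank ker ∂_1 − rank ∂_2 = (30 − 9) − 20 = 1, and ∂_2 has invariant factor 2 > 1, so H_1 ≅ Z ⊕ Z/2Z.
  H_2: rank ker ∂_2 − rank ∂_3 = (20 − 20) − 0 = 0, and there is no ∂_3, so H_2 ≅ 0.

H_0 ≅ Z,  H_1 ≅ Z ⊕ Z/2Z,  H_2 = 0.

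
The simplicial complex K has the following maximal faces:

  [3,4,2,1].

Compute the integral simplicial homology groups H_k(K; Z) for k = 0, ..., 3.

Take the total order 1 < 2 < 3 < 4 on the vertex set. Then K (dimension 3) consists of the simplices:

  0-simplices (4): [1], [2], [3], [4]
  1-simplices (6): [1,2], [1,3], [1,4], [2,3], [2,4], [3,4]
  2-simplices (4): [1,2,3], [1,2,4], [1,3,4], [2,3,4]
  3-simplices (1): [1,2,3,4]

Hence C_0 ≅ Z^4, C_1 ≅ Z^6, C_2 ≅ Z^4, C_3 ≅ Z^1.

∂_1: C_1 → C_0 is given by ∂[p,q] = [q] − [p]. For instance
  ∂[1,2] = [2] − [1].
The 4×6 boundary matrix has rank 3 and Smith normal form diag(1,1,1).

∂_2: C_2 → C_1 sends each 2-simplex [p,q,r] to [q,r] − [p,r] + [p,q]. For instance
  ∂[1,2,3] = [2,3] − [1,3] + [1,2],
  ∂[1,3,4] = [3,4] − [1,4] + [1,3].
The 6×4 boundary matrix has rank 3 and Smith normal form diag(1,1,1).

Boundary ∂_3: C_3 → C_2 sends each 3-simplex σ to the alternating sum Σ_i (−1)^i (σ with its i-th vertex removed). For instance
  ∂[1,2,3,4] = [2,3,4] − [1,3,4] + [1,2,4] − [1,2,3].
This gives a 4×1 integer matrix of rank 1; reducing to Smith normal form yields diagonal entries (1).

Now H_k = ker ∂_k / im ∂_{k+1}, so:

  H_0: rank C_0 − rank ∂_1 = 4 − 3 = 1, and the invariant factors of ∂_1 are all 1, so H_0 ≅ Z.
  H_1: rank ker ∂_1 − rank ∂_2 = (6 − 3) − 3 = 0, and the invariant factors of ∂_2 are all 1, so H_1 ≅ 0.
  H_2: rank ker ∂_2 − rank ∂_3 = (4 − 3) − 1 = 0, and the invariant factors of ∂_3 are all 1, so H_2 ≅ 0.
  H_3: rank ker ∂_3 − rank ∂_4 = (1 − 1) − 0 = 0, and there is no ∂_4, so H_3 ≅ 0.

H_0 ≅ Z,  H_1 = 0,  H_2 = 0,  H_3 = 0.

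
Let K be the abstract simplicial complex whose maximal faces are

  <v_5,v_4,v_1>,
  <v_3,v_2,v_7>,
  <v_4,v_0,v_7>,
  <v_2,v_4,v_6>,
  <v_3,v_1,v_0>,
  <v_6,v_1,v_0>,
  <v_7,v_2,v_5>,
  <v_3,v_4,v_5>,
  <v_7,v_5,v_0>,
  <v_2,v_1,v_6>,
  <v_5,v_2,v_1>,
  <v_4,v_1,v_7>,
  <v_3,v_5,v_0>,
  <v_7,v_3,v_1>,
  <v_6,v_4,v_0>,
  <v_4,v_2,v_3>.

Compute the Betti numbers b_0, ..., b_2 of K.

Fix the vertex order v_0 < v_1 < v_2 < v_3 < v_4 < v_5 < v_6 < v_7 and write every simplex with vertices in increasing order. Then dim K = 2 and the simplices of K are:

  0-simplices (8): [v_0], [v_1], [v_2], [v_3], [v_4], [v_5], [v_6], [v_7]
  1-simplices (24): (24 of them)
  2-simplices (16): (16 of them)

giving chain groups C_0 ≅ Z^8, C_1 ≅ Z^24, C_2 ≅ Z^16.

∂_1: C_1 → C_0 maps an edge to its endpoints' difference, ∂[p,q] = q − p. For instance
  ∂[v_5,v_7] = [v_7] − [v_5].
The resulting 8×24 matrix has rank 7, and its Smith normal form has invariant factors (1,1,1,1,1,1,1).

∂_2: C_2 → C_1 maps a triangle to the signed sum of its edges. For instance
  ∂[v_1,v_4,v_7] = [v_4,v_7] − [v_1,v_7] + [v_1,v_4],
  ∂[v_3,v_4,v_5] = [v_4,v_5] − [v_3,v_5] + [v_3,v_4].
As a 24×16 matrix over Z this has rank 15, with invariant factors (1,1,1,1,1,1,1,1,1,1,1,1,1,1,1).

Computing H_k = (kernel of ∂_k) / (image of ∂_{k+1}):

  H_0: rank C_0 − rank ∂_1 = 8 − 7 = 1, and the invariant factors of ∂_1 are all 1, so H_0 ≅ Z.
  H_1: rank ker ∂_1 − rank ∂_2 = (24 − 7) − 15 = 2, and the invariant factors of ∂_2 are all 1, so H_1 ≅ Z^2.
  H_2: rank ker ∂_2 − rank ∂_3 = (16 − 15) − 0 = 1, and there is no ∂_3, so H_2 ≅ Z.

Hence the Betti numbers are b_0 = 1, b_1 = 2, b_2 = 1.

b_0 = 1, b_1 = 2, b_2 = 1.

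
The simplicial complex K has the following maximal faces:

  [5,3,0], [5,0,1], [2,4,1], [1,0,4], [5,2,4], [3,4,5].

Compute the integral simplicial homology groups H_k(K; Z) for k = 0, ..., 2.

H_0 = Z,  H_1 = Z,  H_2 = 0.

Order the vertices as 0 < 1 < 2 < 3 < 4 < 5. Listing each simplex with vertices in this order, K has dimension 2 with simplices:

  0-simplices (6): [0], [1], [2], [3], [4], [5]
  1-simplices (12): [0,1], [0,3], [0,4], [0,5], [1,2], [1,4], [1,5], [2,4], [2,5], [3,4], [3,5], [4,5]
  2-simplices (6): [0,1,4], [0,1,5], [0,3,5], [1,2,4], [2,4,5], [3,4,5]

Hence C_0 ≅ Z^6, C_1 ≅ Z^12, C_2 ≅ Z^6.

Boundary ∂_1: C_1 → C_0 sends each edge [p,q] (with p < q) to q − p. For instance
  ∂[1,2] = [2] − [1].
As a 6×12 matrix over Z this has rank 5, with invariant factors (1,1,1,1,1).

Boundary ∂_2: C_2 → C_1 maps a triangle to the signed sum of its edges. For instance
  ∂[0,1,5] = [1,5] − [0,5] + [0,1],
  ∂[0,1,4] = [1,4] − [0,4] + [0,1].
The 12×6 boundary matrix has rank 6 and Smith normal form diag(1,1,1,1,1,1).

Now H_k = ker ∂_k / im ∂_{k+1}, so:

  H_0: rank C_0 − rank ∂_1 = 6 − 5 = 1, and the invariant factors of ∂_1 are all 1, so H_0 = Z.
  H_1: rank ker ∂_1 − rank ∂_2 = (12 − 5) − 6 = 1, and the invariant factors of ∂_2 are all 1, so H_1 = Z.
  H_2: rank ker ∂_2 − rank ∂_3 = (6 − 6) − 0 = 0, and there is no ∂_3, so H_2 = 0.

As a check, the Euler characteristic is 6 − 12 + 6 = 0, which agrees with 1 − 1 + 0 = 0.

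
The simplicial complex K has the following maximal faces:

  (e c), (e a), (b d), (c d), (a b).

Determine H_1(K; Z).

H_1 = Z.

Order the vertices as a < b < c < d < e. Listing each simplex with vertices in this order, K has dimension 1 with simplices:

  0-simplices (5): a, b, c, d, e
  1-simplices (5): ab, ae, bd, cd, ce

so the chain groups are C_0 ≅ Z^5, C_1 ≅ Z^5.

∂_1: C_1 → C_0 maps an edge to its endpoints' difference, ∂[p,q] = q − p. For instance
  ∂ae = e − a.
The resulting 5×5 matrix has rank 4, and its Smith normal form has invariant factors (1,1,1,1).

Reading off H_k = ker ∂_k / im ∂_{k+1}:

  H_1: rank ker ∂_1 − rank ∂_2 = (5 − 4) − 0 = 1, and there is no ∂_2, so H_1 ≅ Z.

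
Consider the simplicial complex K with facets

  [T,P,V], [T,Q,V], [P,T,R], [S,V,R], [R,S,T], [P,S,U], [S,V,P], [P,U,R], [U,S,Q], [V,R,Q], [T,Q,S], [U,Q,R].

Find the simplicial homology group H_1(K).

Take the total order P < Q < R < S < T < U < V on the vertex set. Then K (dimension 2) consists of the simplices:

  0-simplices (7): P, Q, R, S, T, U, V
  1-simplices (18): PR, PS, PT, PU, PV, QR, QS, QT, QU, QV, RS, RT, RU, RV, ST, SU, SV, TV
  2-simplices (12): PRT, PRU, PSU, PSV, PTV, QRU, QRV, QST, QSU, QTV, RST, RSV

Hence C_0 ≅ Z^7, C_1 ≅ Z^18, C_2 ≅ Z^12.

The boundary map ∂_1: C_1 → C_0 maps an edge to its endpoints' difference, ∂[p,q] = q − p. For instance
  ∂PU = U − P.
This gives a 7×18 integer matrix of rank 6; reducing to Smith normal form yields diagonal entries (1,1,1,1,1,1).

∂_2: C_2 → C_1 maps a triangle to the signed sum of its edges. For instance
  ∂RSV = SV − RV + RS,
  ∂QSU = SU − QU + QS.
As a 18×12 matrix over Z this has rank 12, with invariant factors (1,1,1,1,1,1,1,1,1,1,1,2).

Reading off H_k = ker ∂_k / im ∂_{k+1}:

  H_1: rank ker ∂_1 − rank ∂_2 = (18 − 6) − 12 = 0, and ∂_2 has invariant factor 2 > 1, so H_1 ≅ Z/2Z.

H_1 = Z/2Z.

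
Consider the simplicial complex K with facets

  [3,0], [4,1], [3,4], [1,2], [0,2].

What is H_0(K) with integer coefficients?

H_0 ≅ Z.

Take the total order 0 < 1 < 2 < 3 < 4 on the vertex set. Then K (dimension 1) consists of the simplices:

  0-simplices (5): [0], [1], [2], [3], [4]
  1-simplices (5): [0,2], [0,3], [1,2], [1,4], [3,4]

so the chain groups are C_0 ≅ Z^5, C_1 ≅ Z^5.

The boundary map ∂_1: C_1 → C_0 sends each edge [p,q] (with p < q) to q − p.
The 5×5 boundary matrix has rank 4 and Smith normal form diag(1,1,1,1).

Now H_k = ker ∂_k / im ∂_{k+1}, so:

  H_0: rank C_0 − rank ∂_1 = 5 − 4 = 1, and the invariant factors of ∂_1 are all 1, so H_0 = Z.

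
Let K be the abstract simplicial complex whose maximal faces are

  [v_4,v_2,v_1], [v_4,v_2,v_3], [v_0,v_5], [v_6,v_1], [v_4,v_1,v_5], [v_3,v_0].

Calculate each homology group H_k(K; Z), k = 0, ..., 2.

H_0 = Z,  H_1 = Z,  H_2 = 0.

We work with the vertex ordering v_0 < v_1 < v_2 < v_3 < v_4 < v_5 < v_6. The simplices of K, each written with vertices in increasing order, are:

  0-simplices (7): [v_0], [v_1], [v_2], [v_3], [v_4], [v_5], [v_6]
  1-simplices (10): [v_0,v_3], [v_0,v_5], [v_1,v_2], [v_1,v_4], [v_1,v_5], [v_1,v_6], [v_2,v_3], [v_2,v_4], [v_3,v_4], [v_4,v_5]
  2-simplices (3): [v_1,v_2,v_4], [v_1,v_4,v_5], [v_2,v_3,v_4]

giving chain groups C_0 ≅ Z^7, C_1 ≅ Z^10, C_2 ≅ Z^3.

Boundary ∂_1: C_1 → C_0 maps an edge to its endpoints' difference, ∂[p,q] = q − p. For instance
  ∂[v_0,v_5] = [v_5] − [v_0].
This gives a 7×10 integer matrix of rank 6; reducing to Smith normal form yields diagonal entries (1,1,1,1,1,1).

∂_2: C_2 → C_1 sends each 2-simplex [p,q,r] to [q,r] − [p,r] + [p,q]. For instance
  ∂[v_1,v_2,v_4] = [v_2,v_4] − [v_1,v_4] + [v_1,v_2],
  ∂[v_2,v_3,v_4] = [v_3,v_4] − [v_2,v_4] + [v_2,v_3].
As a 10×3 matrix over Z this has rank 3, with invariant factors (1,1,1).

Now H_k = ker ∂_k / im ∂_{k+1}, so:

  H_0: rank C_0 − rank ∂_1 = 7 − 6 = 1, and the invariant factors of ∂_1 are all 1, so H_0 = Z.
  H_1: rank ker ∂_1 − rank ∂_2 = (10 − 6) − 3 = 1, and the invariant factors of ∂_2 are all 1, so H_1 = Z.
  H_2: rank ker ∂_2 − rank ∂_3 = (3 − 3) − 0 = 0, and there is no ∂_3, so H_2 = 0.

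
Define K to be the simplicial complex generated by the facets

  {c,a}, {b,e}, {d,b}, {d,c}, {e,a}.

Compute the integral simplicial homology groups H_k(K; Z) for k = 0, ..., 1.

H_0 ≅ Z,  H_1 ≅ Z.

Fix the vertex order a < b < c < d < e and write every simplex with vertices in increasing order. Then dim K = 1 and the simplices of K are:

  0-simplices (5): a, b, c, d, e
  1-simplices (5): ac, ae, bd, be, cd

so the chain groups are C_0 ≅ Z^5, C_1 ≅ Z^5.

The boundary map ∂_1: C_1 → C_0 is given by ∂[p,q] = [q] − [p].
As a 5×5 matrix over Z this has rank 4, with invariant factors (1,1,1,1).

Reading off H_k = ker ∂_k / im ∂_{k+1}:

  H_0: rank C_0 − rank ∂_1 = 5 − 4 = 1, and the invariant factors of ∂_1 are all 1, so H_0 = Z.
  H_1: rank ker ∂_1 − rank ∂_2 = (5 − 4) − 0 = 1, and there is no ∂_2, so H_1 = Z.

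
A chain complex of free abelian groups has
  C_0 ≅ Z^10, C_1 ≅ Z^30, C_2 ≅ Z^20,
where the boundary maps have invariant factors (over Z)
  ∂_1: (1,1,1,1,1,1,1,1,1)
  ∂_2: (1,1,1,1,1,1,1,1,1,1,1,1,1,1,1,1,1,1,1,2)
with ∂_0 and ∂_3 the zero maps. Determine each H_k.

H_0: b_0 = 10 − 0 − 9 = 1; torsion from ∂_1 factors > 1: none. So H_0 ≅ Z.
H_1: b_1 = 30 − 9 − 20 = 1; torsion from ∂_2 factors > 1: [2]. So H_1 ≅ Z ⊕ Z/2.
H_2: b_2 = 20 − 20 − 0 = 0; torsion from ∂_3 factors > 1: none. So H_2 ≅ 0.

H_0 ≅ Z,  H_1 ≅ Z ⊕ Z/2,  H_2 = 0.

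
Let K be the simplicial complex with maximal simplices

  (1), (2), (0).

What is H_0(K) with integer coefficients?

We work with the vertex ordering 0 < 1 < 2. The simplices of K, each written with vertices in increasing order, are:

  0-simplices (3): [0], [1], [2]

giving chain groups C_0 ≅ Z^3.

Reading off H_k = ker ∂_k / im ∂_{k+1}:

  H_0: rank C_0 − rank ∂_1 = 3 − 0 = 3, and there is no ∂_1, so H_0 ≅ Z^3.

H_0 = Z^3.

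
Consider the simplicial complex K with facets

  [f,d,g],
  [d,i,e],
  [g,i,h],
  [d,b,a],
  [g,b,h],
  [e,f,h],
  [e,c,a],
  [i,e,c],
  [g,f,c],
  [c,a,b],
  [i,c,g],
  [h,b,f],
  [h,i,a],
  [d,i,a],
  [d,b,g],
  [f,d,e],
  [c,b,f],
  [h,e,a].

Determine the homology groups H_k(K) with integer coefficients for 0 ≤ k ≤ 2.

We work with the vertex ordering a < b < c < d < e < f < g < h < i. The simplices of K, each written with vertices in increasing order, are:

  0-simplices (9): a, b, c, d, e, f, g, h, i
  1-simplices (27): ab, ac, ad, ae, ah, ai, bc, bd, bf, bg, bh, ce, cf, cg, ci, de, df, dg, di, ef, eh, ei, fg, fh, gh, gi, hi
  2-simplices (18): abc, abd, ace, adi, aeh, ahi, bcf, bdg, bfh, bgh, cei, cfg, cgi, def, dei, dfg, efh, ghi

so the chain groups are C_0 ≅ Z^9, C_1 ≅ Z^27, C_2 ≅ Z^18.

The boundary map ∂_1: C_1 → C_0 is given by ∂[p,q] = [q] − [p]. For instance
  ∂bd = d − b.
As a 9×27 matrix over Z this has rank 8, with invariant factors (1,1,1,1,1,1,1,1).

∂_2: C_2 → C_1 sends each 2-simplex [p,q,r] to [q,r] − [p,r] + [p,q]. For instance
  ∂dfg = fg − dg + df,
  ∂cei = ei − ci + ce.
The 27×18 boundary matrix has rank 18 and Smith normal form diag(1,1,1,1,1,1,1,1,1,1,1,1,1,1,1,1,1,2).

Computing H_k = (kernel of ∂_k) / (image of ∂_{k+1}):

  H_0: rank C_0 − rank ∂_1 = 9 − 8 = 1, and the invariant factors of ∂_1 are all 1, so H_0 = Z.
  H_1: rank ker ∂_1 − rank ∂_2 = (27 − 8) − 18 = 1, and ∂_2 has invariant factor 2 > 1, so H_1 = Z ⊕ Z/2.
  H_2: rank ker ∂_2 − rank ∂_3 = (18 − 18) − 0 = 0, and there is no ∂_3, so H_2 = 0.

H_0 ≅ Z,  H_1 ≅ Z ⊕ Z/2,  H_2 = 0.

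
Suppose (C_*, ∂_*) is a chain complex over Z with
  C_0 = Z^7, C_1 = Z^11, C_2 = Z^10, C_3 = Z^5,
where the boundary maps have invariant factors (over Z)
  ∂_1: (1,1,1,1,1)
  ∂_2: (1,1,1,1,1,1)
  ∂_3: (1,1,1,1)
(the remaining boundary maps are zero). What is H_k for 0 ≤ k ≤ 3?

H_0: b_0 = 7 − 0 − 5 = 2; torsion from ∂_1 factors > 1: none. So H_0 = Z^2.
H_1: b_1 = 11 − 5 − 6 = 0; torsion from ∂_2 factors > 1: none. So H_1 = 0.
H_2: b_2 = 10 − 6 − 4 = 0; torsion from ∂_3 factors > 1: none. So H_2 = 0.
H_3: b_3 = 5 − 4 − 0 = 1; torsion from ∂_4 factors > 1: none. So H_3 = Z.

H_0 = Z^2,  H_1 = 0,  H_2 = 0,  H_3 = Z.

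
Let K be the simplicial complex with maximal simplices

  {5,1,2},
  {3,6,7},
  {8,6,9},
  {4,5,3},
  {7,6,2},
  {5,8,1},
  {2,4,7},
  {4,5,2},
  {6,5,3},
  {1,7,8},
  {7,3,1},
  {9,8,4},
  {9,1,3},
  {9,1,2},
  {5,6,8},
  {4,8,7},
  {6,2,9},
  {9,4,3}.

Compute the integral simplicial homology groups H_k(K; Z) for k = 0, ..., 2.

H_0 ≅ Z,  H_1 ≅ Z^2,  H_2 ≅ Z.

We work with the vertex ordering 1 < 2 < 3 < 4 < 5 < 6 < 7 < 8 < 9. The simplices of K, each written with vertices in increasing order, are:

  0-simplices (9): [1], [2], [3], [4], [5], [6], [7], [8], [9]
  1-simplices (27): (27 of them)
  2-simplices (18): [1,2,5], [1,2,9], [1,3,7], [1,3,9], [1,5,8], [1,7,8], [2,4,5], [2,4,7], [2,6,7], [2,6,9], [3,4,5], [3,4,9], [3,5,6], [3,6,7], [4,7,8], [4,8,9], [5,6,8], [6,8,9]

giving chain groups C_0 ≅ Z^9, C_1 ≅ Z^27, C_2 ≅ Z^18.

∂_1: C_1 → C_0 is given by ∂[p,q] = [q] − [p]. For instance
  ∂[4,7] = [7] − [4].
The 9×27 boundary matrix has rank 8 and Smith normal form diag(1,1,1,1,1,1,1,1).

The boundary map ∂_2: C_2 → C_1 maps a triangle to the signed sum of its edges. For instance
  ∂[3,4,5] = [4,5] − [3,5] + [3,4],
  ∂[1,7,8] = [7,8] − [1,8] + [1,7].
The 27×18 boundary matrix has rank 17 and Smith normal form diag(1,1,1,1,1,1,1,1,1,1,1,1,1,1,1,1,1).

Now H_k = ker ∂_k / im ∂_{k+1}, so:

  H_0: rank C_0 − rank ∂_1 = 9 − 8 = 1, and the invariant factors of ∂_1 are all 1, so H_0 ≅ Z.
  H_1: rank ker ∂_1 − rank ∂_2 = (27 − 8) − 17 = 2, and the invariant factors of ∂_2 are all 1, so H_1 ≅ Z^2.
  H_2: rank ker ∂_2 − rank ∂_3 = (18 − 17) − 0 = 1, and there is no ∂_3, so H_2 ≅ Z.

(K is a triangulation of the torus T^2.)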